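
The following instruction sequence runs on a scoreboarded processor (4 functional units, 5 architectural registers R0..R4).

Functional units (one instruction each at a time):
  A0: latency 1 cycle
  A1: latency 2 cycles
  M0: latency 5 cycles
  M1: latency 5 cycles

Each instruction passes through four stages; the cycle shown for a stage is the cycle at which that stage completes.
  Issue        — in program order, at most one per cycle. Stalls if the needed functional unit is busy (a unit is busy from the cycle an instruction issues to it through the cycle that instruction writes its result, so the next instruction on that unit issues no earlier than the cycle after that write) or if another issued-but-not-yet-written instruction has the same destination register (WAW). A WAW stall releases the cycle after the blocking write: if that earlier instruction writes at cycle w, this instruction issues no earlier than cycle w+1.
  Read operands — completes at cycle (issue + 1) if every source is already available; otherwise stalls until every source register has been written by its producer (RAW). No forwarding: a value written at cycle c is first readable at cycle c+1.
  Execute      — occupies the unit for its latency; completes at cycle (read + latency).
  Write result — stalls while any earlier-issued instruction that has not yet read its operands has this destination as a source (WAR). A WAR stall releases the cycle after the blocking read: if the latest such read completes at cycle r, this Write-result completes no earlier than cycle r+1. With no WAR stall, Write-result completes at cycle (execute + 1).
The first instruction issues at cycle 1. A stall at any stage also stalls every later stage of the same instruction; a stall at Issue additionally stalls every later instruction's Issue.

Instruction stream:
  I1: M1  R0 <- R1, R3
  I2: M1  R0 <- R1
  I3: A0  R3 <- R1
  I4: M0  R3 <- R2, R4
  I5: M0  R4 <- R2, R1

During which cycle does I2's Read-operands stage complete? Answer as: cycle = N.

[1] I1→M1
[2] I1 RO
[7] I1 EX
[8] I1 WR R0
[9] I2→M1
[10] I2 RO | I3→A0
[11] I3 RO
[12] I3 EX
[13] I3 WR R3
[14] I4→M0
[15] I2 EX | I4 RO
[16] I2 WR R0
[20] I4 EX
[21] I4 WR R3
[22] I5→M0
[23] I5 RO
[28] I5 EX
[29] I5 WR R4

cycle = 10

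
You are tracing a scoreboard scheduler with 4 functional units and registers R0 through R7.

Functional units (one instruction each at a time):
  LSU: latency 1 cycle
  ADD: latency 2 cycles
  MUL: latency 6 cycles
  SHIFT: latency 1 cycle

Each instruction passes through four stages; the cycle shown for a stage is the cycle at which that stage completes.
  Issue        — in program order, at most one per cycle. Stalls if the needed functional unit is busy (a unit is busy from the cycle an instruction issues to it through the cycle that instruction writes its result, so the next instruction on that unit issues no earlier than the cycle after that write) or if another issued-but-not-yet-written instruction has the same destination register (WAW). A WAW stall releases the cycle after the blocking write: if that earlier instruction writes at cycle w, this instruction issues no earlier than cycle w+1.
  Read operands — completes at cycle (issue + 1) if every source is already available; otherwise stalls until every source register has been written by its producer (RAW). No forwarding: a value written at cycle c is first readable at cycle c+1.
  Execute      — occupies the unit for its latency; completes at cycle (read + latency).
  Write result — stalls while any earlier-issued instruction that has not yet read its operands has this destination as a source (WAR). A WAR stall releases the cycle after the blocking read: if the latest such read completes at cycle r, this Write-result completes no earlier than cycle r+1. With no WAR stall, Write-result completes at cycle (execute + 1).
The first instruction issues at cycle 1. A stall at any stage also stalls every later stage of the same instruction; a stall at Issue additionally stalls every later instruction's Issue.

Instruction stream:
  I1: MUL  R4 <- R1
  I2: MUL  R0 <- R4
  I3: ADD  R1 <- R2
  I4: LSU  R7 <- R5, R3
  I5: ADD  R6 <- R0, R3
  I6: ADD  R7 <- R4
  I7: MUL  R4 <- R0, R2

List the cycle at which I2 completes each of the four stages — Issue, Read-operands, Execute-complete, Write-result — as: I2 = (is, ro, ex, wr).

cycle 1: I1 issues→MUL
cycle 2: I1 reads
cycle 8: I1 exec-done
cycle 9: I1 writes R4
cycle 10: I2 issues→MUL
cycle 11: I2 reads | I3 issues→ADD
cycle 12: I3 reads | I4 issues→LSU
cycle 13: I4 reads
cycle 14: I3 exec-done | I4 exec-done
cycle 15: I3 writes R1 | I4 writes R7
cycle 16: I5 issues→ADD
cycle 17: I2 exec-done
cycle 18: I2 writes R0
cycle 19: I5 reads
cycle 21: I5 exec-done
cycle 22: I5 writes R6
cycle 23: I6 issues→ADD
cycle 24: I6 reads | I7 issues→MUL
cycle 25: I7 reads
cycle 26: I6 exec-done
cycle 27: I6 writes R7
cycle 31: I7 exec-done
cycle 32: I7 writes R4

I2 = (10, 11, 17, 18)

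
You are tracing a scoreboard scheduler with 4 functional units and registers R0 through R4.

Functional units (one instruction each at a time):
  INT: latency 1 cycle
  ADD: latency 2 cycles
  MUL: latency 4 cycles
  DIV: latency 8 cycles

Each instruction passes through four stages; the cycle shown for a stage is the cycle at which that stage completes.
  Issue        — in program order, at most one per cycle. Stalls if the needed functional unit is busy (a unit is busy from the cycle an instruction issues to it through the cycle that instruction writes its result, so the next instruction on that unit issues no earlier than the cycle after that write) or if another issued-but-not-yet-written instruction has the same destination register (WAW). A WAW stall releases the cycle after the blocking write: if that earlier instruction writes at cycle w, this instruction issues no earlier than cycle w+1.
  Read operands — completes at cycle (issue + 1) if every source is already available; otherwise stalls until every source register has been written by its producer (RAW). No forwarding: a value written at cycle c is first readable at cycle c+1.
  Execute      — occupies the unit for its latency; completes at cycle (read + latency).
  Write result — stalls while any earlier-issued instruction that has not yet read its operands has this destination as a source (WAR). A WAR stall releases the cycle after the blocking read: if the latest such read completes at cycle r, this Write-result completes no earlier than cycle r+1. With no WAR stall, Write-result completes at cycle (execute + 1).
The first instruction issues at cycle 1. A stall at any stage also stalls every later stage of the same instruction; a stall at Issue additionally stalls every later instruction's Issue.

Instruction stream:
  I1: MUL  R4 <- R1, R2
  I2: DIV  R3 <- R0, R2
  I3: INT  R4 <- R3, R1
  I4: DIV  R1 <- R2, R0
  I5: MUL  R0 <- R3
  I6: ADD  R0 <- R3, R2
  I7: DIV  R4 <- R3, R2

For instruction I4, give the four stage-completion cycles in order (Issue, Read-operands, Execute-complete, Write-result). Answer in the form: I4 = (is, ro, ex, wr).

t=1  I1→MUL
t=2  I1 RO · I2→DIV
t=3  I2 RO
t=6  I1 EX
t=7  I1 WR R4
t=8  I3→INT
t=11  I2 EX
t=12  I2 WR R3
t=13  I3 RO · I4→DIV
t=14  I3 EX · I4 RO · I5→MUL
t=15  I3 WR R4 · I5 RO
t=19  I5 EX
t=20  I5 WR R0
t=21  I6→ADD
t=22  I4 EX · I6 RO
t=23  I4 WR R1
t=24  I6 EX · I7→DIV
t=25  I6 WR R0 · I7 RO
t=33  I7 EX
t=34  I7 WR R4

I4 = (13, 14, 22, 23)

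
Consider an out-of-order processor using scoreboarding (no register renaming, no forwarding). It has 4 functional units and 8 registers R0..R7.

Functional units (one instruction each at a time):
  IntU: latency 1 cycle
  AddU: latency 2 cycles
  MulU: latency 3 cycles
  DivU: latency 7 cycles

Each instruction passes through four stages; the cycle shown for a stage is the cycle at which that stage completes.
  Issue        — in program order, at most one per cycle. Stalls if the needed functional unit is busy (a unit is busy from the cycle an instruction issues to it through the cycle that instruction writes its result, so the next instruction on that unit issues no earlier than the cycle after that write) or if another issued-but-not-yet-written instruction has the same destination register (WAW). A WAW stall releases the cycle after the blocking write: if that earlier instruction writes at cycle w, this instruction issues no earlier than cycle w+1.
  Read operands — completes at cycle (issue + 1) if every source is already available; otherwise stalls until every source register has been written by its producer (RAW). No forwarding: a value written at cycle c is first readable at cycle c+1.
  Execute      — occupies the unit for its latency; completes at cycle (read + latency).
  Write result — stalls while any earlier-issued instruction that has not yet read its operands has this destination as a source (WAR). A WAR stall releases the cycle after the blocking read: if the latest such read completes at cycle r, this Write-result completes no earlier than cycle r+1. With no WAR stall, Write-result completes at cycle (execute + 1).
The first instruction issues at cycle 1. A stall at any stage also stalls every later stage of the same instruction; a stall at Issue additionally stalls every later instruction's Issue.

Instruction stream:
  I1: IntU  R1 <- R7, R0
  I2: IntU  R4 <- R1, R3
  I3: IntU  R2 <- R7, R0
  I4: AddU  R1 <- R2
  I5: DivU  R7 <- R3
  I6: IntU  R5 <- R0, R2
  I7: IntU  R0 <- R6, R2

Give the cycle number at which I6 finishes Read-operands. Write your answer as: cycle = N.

cycle = 14

  I1 | 1 | 2 | 3 | 4
  I2 | 5 | 6 | 7 | 8   struct: IntU busy until I1 writes@4
  I3 | 9 | 10 | 11 | 12   struct: IntU busy until I2 writes@8
  I4 | 10 | 13 | 15 | 16   RAW R2: wait I3 write@12
  I5 | 11 | 12 | 19 | 20
  I6 | 13 | 14 | 15 | 16   struct: IntU busy until I3 writes@12
  I7 | 17 | 18 | 19 | 20   struct: IntU busy until I6 writes@16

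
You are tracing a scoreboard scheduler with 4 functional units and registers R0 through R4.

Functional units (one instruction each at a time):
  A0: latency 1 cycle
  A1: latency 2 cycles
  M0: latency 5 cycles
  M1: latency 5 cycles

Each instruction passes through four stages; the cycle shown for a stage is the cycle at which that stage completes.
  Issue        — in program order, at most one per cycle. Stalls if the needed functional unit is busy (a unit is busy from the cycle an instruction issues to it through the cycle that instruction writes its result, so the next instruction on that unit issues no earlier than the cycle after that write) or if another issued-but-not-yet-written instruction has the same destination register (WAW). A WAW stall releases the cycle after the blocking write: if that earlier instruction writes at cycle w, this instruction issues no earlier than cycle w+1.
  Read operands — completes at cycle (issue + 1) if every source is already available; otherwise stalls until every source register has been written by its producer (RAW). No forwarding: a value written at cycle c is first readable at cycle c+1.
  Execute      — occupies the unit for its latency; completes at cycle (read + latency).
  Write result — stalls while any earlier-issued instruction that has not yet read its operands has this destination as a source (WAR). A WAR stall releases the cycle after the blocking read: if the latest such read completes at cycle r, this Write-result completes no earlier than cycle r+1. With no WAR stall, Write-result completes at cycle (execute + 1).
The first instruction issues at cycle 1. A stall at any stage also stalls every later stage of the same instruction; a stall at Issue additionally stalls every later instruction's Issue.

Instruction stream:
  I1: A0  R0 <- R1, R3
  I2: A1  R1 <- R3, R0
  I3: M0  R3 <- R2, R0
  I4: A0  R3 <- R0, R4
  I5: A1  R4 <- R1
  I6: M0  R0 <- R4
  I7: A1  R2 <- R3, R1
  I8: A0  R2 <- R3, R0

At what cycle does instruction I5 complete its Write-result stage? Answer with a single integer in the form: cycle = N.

[1] issue I1 (A0)
[2] I1 read-ops | issue I2 (A1)
[3] I1 finished on A0 | issue I3 (M0)
[4] I1→R0
[5] I2 read-ops | I3 read-ops
[7] I2 finished on A1
[8] I2→R1
[10] I3 finished on M0
[11] I3→R3
[12] issue I4 (A0)
[13] I4 read-ops | issue I5 (A1)
[14] I4 finished on A0 | I5 read-ops | issue I6 (M0)
[15] I4→R3
[16] I5 finished on A1
[17] I5→R4
[18] I6 read-ops | issue I7 (A1)
[19] I7 read-ops
[21] I7 finished on A1
[22] I7→R2
[23] I6 finished on M0 | issue I8 (A0)
[24] I6→R0
[25] I8 read-ops
[26] I8 finished on A0
[27] I8→R2

cycle = 17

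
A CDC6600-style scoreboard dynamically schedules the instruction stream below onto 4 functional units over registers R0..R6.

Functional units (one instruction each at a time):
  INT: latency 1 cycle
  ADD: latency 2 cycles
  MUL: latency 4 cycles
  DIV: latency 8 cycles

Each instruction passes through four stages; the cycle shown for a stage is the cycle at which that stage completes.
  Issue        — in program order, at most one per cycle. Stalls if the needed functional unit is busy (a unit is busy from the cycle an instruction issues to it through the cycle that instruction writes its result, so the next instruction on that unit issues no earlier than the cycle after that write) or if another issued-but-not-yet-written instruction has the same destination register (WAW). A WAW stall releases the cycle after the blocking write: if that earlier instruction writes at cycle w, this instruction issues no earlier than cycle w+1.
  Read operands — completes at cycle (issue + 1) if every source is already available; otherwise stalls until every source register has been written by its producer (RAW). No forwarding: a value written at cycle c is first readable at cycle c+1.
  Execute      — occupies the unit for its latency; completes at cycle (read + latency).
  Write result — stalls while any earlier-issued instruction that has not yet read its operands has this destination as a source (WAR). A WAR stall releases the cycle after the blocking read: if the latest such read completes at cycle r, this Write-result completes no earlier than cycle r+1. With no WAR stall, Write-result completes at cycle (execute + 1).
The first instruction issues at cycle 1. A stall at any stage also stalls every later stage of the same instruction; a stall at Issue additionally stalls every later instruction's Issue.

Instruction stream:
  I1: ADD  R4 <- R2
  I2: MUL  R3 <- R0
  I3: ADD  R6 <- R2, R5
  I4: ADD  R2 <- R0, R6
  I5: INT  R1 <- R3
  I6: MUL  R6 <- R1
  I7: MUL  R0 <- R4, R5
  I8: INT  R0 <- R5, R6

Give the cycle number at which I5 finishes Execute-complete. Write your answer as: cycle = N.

cycle = 14

cycle 1: I1→ADD
cycle 2: I1 RO, I2→MUL
cycle 3: I2 RO
cycle 4: I1 EX
cycle 5: I1 WR R4
cycle 6: I3→ADD
cycle 7: I2 EX, I3 RO
cycle 8: I2 WR R3
cycle 9: I3 EX
cycle 10: I3 WR R6
cycle 11: I4→ADD
cycle 12: I4 RO, I5→INT
cycle 13: I5 RO, I6→MUL
cycle 14: I4 EX, I5 EX
cycle 15: I4 WR R2, I5 WR R1
cycle 16: I6 RO
cycle 20: I6 EX
cycle 21: I6 WR R6
cycle 22: I7→MUL
cycle 23: I7 RO
cycle 27: I7 EX
cycle 28: I7 WR R0
cycle 29: I8→INT
cycle 30: I8 RO
cycle 31: I8 EX
cycle 32: I8 WR R0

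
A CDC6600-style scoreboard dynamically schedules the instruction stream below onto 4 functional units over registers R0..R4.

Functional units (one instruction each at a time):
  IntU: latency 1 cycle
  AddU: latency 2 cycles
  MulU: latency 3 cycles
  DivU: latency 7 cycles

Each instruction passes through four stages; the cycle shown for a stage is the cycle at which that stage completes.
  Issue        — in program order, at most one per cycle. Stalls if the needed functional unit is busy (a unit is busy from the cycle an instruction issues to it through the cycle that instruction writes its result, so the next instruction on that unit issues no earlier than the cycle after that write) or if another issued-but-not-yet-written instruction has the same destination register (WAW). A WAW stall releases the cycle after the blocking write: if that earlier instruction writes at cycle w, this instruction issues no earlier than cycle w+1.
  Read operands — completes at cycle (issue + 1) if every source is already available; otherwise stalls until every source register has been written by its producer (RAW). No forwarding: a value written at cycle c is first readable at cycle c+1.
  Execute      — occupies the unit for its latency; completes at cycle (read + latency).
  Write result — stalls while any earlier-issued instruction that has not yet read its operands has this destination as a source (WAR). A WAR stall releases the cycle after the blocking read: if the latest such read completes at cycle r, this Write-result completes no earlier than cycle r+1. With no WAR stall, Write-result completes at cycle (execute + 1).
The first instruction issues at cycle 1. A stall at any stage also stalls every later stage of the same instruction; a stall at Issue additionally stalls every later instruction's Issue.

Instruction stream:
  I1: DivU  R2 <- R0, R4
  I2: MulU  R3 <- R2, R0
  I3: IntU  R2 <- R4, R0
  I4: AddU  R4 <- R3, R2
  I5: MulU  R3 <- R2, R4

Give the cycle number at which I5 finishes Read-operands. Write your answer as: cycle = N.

cycle = 20

cycle 1: issue I1 (DivU)
cycle 2: I1 read-ops, issue I2 (MulU)
cycle 9: I1 finished on DivU
cycle 10: I1→R2
cycle 11: I2 read-ops, issue I3 (IntU)
cycle 12: I3 read-ops, issue I4 (AddU)
cycle 13: I3 finished on IntU
cycle 14: I2 finished on MulU, I3→R2
cycle 15: I2→R3
cycle 16: I4 read-ops, issue I5 (MulU)
cycle 18: I4 finished on AddU
cycle 19: I4→R4
cycle 20: I5 read-ops
cycle 23: I5 finished on MulU
cycle 24: I5→R3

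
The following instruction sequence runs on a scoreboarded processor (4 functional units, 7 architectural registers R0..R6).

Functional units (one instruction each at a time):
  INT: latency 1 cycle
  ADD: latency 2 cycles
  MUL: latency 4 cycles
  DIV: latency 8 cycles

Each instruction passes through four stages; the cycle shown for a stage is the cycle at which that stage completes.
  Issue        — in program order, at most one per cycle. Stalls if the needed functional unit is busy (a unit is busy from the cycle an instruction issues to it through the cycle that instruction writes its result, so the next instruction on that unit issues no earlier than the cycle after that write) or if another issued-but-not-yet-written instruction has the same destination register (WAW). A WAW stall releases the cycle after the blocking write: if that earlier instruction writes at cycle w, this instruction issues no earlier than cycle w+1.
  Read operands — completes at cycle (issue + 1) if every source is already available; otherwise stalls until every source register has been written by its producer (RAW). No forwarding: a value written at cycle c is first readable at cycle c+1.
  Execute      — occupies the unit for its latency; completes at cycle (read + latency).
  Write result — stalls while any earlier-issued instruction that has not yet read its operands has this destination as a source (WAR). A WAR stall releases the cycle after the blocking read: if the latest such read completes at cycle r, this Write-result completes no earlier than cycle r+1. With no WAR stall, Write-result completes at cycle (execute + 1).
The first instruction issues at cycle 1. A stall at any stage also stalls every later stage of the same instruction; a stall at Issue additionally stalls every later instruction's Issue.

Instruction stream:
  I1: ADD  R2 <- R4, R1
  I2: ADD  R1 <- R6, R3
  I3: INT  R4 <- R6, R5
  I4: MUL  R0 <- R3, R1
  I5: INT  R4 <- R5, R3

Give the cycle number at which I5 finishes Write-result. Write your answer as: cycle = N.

cycle = 14

cycle 1: issue I1 (ADD)
cycle 2: I1 read-ops
cycle 4: I1 finished on ADD
cycle 5: I1→R2
cycle 6: issue I2 (ADD)
cycle 7: I2 read-ops; issue I3 (INT)
cycle 8: I3 read-ops; issue I4 (MUL)
cycle 9: I2 finished on ADD; I3 finished on INT
cycle 10: I2→R1; I3→R4
cycle 11: I4 read-ops; issue I5 (INT)
cycle 12: I5 read-ops
cycle 13: I5 finished on INT
cycle 14: I5→R4
cycle 15: I4 finished on MUL
cycle 16: I4→R0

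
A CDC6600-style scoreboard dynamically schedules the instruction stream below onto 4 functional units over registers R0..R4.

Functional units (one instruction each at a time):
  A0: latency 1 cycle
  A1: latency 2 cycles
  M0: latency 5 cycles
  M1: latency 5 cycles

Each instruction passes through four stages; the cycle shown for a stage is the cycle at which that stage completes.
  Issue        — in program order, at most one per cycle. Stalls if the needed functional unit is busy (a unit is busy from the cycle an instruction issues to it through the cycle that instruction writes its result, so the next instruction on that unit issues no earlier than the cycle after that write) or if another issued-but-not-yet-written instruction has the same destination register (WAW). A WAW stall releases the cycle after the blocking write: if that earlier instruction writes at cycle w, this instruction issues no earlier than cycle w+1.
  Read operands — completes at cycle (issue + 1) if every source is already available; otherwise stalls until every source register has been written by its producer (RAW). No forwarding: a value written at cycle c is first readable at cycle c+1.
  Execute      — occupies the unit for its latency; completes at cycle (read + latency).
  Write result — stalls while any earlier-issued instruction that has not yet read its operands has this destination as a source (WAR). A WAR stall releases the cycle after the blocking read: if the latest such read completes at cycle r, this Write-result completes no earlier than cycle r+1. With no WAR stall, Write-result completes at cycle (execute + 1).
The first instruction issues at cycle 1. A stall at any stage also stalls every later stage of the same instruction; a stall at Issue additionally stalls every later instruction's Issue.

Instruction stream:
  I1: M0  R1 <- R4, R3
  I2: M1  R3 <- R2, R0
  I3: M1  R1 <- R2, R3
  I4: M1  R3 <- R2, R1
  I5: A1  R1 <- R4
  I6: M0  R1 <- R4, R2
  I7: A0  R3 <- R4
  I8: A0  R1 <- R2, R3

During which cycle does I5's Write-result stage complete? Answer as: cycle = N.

cycle = 23

I1 -> (1, 2, 7, 8)
I2 -> (2, 3, 8, 9)
I3 -> (10, 11, 16, 17)  // struct: M1 busy until I2 writes@9
I4 -> (18, 19, 24, 25)  // struct: M1 busy until I3 writes@17
I5 -> (19, 20, 22, 23)
I6 -> (24, 25, 30, 31)  // WAW R1: wait I5 write@23
I7 -> (26, 27, 28, 29)  // WAW R3: wait I4 write@25
I8 -> (32, 33, 34, 35)  // WAW R1: wait I6 write@31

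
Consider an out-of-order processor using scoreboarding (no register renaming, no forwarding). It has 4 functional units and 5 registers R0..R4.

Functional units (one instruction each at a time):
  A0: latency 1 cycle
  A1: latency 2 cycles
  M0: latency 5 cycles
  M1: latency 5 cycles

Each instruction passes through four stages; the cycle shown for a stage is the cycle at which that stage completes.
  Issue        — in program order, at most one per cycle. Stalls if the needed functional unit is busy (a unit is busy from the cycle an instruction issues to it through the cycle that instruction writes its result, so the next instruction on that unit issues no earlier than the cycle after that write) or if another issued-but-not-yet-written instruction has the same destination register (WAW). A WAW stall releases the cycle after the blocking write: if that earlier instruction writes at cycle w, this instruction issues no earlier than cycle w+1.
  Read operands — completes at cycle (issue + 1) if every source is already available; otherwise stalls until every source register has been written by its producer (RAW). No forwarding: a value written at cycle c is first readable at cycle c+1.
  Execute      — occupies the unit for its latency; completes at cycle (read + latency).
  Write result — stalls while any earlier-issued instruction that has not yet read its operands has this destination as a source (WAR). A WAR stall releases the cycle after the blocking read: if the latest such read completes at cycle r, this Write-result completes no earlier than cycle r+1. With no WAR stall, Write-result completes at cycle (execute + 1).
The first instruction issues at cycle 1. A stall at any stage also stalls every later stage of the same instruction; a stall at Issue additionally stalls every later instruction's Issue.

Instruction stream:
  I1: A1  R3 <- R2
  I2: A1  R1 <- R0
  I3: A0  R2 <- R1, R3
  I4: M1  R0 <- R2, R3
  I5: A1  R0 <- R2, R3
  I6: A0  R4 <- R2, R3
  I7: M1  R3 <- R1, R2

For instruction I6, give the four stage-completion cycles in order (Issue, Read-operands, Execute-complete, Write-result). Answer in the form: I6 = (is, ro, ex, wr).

I1 -> (1, 2, 4, 5)
I2 -> (6, 7, 9, 10)  // struct: A1 busy until I1 writes@5
I3 -> (7, 11, 12, 13)  // RAW R1: wait I2 write@10
I4 -> (8, 14, 19, 20)  // RAW R2: wait I3 write@13
I5 -> (21, 22, 24, 25)  // WAW R0: wait I4 write@20
I6 -> (22, 23, 24, 25)
I7 -> (23, 24, 29, 30)

I6 = (22, 23, 24, 25)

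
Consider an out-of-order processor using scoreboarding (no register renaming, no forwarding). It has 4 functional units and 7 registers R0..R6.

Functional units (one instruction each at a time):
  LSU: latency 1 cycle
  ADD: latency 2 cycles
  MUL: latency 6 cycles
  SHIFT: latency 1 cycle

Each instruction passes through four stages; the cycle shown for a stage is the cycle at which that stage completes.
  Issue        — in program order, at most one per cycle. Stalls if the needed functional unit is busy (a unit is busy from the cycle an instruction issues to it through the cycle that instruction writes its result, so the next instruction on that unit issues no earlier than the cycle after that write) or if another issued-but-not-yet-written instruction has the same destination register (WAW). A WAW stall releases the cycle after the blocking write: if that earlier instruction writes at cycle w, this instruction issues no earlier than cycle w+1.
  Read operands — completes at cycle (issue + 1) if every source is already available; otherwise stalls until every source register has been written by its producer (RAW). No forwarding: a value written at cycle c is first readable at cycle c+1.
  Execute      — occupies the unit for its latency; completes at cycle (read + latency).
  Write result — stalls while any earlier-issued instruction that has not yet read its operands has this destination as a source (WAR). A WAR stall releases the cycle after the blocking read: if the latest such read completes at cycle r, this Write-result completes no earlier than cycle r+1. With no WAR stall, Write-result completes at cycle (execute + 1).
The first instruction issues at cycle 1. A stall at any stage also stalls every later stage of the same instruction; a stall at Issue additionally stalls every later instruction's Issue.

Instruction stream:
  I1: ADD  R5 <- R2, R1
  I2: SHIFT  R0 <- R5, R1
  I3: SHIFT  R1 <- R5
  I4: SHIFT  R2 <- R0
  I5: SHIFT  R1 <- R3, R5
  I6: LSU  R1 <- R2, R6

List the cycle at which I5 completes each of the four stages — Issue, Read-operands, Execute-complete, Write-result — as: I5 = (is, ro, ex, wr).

I5 = (17, 18, 19, 20)

cycle 1: I1 dispatched to ADD
cycle 2: I1 operands ready, I2 dispatched to SHIFT
cycle 4: I1 complete
cycle 5: R5←I1
cycle 6: I2 operands ready
cycle 7: I2 complete
cycle 8: R0←I2
cycle 9: I3 dispatched to SHIFT
cycle 10: I3 operands ready
cycle 11: I3 complete
cycle 12: R1←I3
cycle 13: I4 dispatched to SHIFT
cycle 14: I4 operands ready
cycle 15: I4 complete
cycle 16: R2←I4
cycle 17: I5 dispatched to SHIFT
cycle 18: I5 operands ready
cycle 19: I5 complete
cycle 20: R1←I5
cycle 21: I6 dispatched to LSU
cycle 22: I6 operands ready
cycle 23: I6 complete
cycle 24: R1←I6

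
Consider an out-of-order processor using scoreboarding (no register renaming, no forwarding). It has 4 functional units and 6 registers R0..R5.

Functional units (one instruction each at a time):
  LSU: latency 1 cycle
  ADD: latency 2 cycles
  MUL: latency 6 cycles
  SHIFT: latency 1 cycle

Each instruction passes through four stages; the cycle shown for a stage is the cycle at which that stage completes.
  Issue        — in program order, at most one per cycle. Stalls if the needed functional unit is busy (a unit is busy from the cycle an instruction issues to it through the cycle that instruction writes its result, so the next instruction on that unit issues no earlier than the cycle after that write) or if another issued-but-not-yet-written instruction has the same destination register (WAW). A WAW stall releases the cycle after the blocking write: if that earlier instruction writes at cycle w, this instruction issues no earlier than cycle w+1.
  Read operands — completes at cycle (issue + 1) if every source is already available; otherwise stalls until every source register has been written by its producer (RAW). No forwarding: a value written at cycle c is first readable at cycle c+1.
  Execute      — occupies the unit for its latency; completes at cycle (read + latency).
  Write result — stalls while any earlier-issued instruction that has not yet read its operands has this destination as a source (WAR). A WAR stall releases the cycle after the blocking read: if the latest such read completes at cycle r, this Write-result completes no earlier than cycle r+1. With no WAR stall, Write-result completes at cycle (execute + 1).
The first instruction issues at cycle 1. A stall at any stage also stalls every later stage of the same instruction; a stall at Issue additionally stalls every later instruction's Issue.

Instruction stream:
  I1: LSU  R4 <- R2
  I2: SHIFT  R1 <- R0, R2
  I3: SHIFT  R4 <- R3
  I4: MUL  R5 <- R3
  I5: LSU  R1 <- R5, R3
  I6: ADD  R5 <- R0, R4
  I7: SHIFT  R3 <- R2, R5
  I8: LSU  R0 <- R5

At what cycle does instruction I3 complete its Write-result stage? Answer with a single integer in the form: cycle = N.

t=1  issue I1 (LSU)
t=2  I1 read-ops · issue I2 (SHIFT)
t=3  I1 finished on LSU · I2 read-ops
t=4  I1→R4 · I2 finished on SHIFT
t=5  I2→R1
t=6  issue I3 (SHIFT)
t=7  I3 read-ops · issue I4 (MUL)
t=8  I3 finished on SHIFT · I4 read-ops · issue I5 (LSU)
t=9  I3→R4
t=14  I4 finished on MUL
t=15  I4→R5
t=16  I5 read-ops · issue I6 (ADD)
t=17  I5 finished on LSU · I6 read-ops · issue I7 (SHIFT)
t=18  I5→R1
t=19  I6 finished on ADD · issue I8 (LSU)
t=20  I6→R5
t=21  I7 read-ops · I8 read-ops
t=22  I7 finished on SHIFT · I8 finished on LSU
t=23  I7→R3 · I8→R0

cycle = 9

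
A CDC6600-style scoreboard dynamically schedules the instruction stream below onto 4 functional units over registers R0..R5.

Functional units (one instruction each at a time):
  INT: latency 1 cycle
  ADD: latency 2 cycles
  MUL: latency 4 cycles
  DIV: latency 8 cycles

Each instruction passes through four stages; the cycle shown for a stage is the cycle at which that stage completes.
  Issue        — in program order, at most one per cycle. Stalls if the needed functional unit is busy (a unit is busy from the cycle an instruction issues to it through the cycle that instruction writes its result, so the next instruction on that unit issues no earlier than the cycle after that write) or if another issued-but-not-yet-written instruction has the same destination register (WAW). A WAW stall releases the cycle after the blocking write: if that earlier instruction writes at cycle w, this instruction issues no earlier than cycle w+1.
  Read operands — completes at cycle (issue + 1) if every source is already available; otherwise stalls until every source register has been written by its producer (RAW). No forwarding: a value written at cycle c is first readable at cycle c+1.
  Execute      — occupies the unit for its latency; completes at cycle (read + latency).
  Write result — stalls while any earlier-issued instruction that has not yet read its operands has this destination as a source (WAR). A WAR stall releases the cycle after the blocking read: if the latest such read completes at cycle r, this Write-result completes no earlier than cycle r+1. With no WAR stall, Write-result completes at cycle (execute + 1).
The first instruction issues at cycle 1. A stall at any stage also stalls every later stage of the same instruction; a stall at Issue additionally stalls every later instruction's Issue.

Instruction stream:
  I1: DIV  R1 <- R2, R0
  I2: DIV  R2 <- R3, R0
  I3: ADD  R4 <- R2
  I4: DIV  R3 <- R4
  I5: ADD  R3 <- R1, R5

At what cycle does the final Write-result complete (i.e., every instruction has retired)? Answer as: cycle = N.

cycle = 41

1) issue 1, read 2, done 10, write 11
2) issue 12, read 13, done 21, write 22  <struct: DIV busy until I1 writes@11>
3) issue 13, read 23, done 25, write 26  <RAW R2: wait I2 write@22>
4) issue 23, read 27, done 35, write 36  <struct: DIV busy until I2 writes@22 / RAW R4: wait I3 write@26>
5) issue 37, read 38, done 40, write 41  <WAW R3: wait I4 write@36>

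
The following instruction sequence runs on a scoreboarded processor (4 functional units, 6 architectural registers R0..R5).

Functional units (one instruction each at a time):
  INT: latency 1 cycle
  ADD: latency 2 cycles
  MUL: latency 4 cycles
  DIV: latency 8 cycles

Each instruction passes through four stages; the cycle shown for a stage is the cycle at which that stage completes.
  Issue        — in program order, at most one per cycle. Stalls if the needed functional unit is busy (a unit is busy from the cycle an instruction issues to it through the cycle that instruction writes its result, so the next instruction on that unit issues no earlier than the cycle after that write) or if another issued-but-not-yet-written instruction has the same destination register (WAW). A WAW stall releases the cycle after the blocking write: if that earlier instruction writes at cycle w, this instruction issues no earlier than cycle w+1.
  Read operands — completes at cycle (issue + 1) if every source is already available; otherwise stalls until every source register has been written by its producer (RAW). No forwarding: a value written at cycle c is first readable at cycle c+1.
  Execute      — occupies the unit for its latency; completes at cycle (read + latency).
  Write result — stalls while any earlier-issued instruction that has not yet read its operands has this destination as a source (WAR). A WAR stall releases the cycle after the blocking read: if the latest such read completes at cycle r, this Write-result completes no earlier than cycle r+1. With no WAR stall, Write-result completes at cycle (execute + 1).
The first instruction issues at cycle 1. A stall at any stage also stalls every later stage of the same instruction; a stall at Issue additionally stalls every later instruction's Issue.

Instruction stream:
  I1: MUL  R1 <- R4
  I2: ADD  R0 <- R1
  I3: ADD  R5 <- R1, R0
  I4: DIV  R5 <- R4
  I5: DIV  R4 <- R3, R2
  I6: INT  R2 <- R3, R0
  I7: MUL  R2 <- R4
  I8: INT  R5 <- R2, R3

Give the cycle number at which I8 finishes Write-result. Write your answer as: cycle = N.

cycle = 47

I1 -> (1, 2, 6, 7)
I2 -> (2, 8, 10, 11)  // RAW R1: wait I1 write@7
I3 -> (12, 13, 15, 16)  // struct: ADD busy until I2 writes@11
I4 -> (17, 18, 26, 27)  // WAW R5: wait I3 write@16
I5 -> (28, 29, 37, 38)  // struct: DIV busy until I4 writes@27
I6 -> (29, 30, 31, 32)
I7 -> (33, 39, 43, 44)  // WAW R2: wait I6 write@32, RAW R4: wait I5 write@38
I8 -> (34, 45, 46, 47)  // RAW R2: wait I7 write@44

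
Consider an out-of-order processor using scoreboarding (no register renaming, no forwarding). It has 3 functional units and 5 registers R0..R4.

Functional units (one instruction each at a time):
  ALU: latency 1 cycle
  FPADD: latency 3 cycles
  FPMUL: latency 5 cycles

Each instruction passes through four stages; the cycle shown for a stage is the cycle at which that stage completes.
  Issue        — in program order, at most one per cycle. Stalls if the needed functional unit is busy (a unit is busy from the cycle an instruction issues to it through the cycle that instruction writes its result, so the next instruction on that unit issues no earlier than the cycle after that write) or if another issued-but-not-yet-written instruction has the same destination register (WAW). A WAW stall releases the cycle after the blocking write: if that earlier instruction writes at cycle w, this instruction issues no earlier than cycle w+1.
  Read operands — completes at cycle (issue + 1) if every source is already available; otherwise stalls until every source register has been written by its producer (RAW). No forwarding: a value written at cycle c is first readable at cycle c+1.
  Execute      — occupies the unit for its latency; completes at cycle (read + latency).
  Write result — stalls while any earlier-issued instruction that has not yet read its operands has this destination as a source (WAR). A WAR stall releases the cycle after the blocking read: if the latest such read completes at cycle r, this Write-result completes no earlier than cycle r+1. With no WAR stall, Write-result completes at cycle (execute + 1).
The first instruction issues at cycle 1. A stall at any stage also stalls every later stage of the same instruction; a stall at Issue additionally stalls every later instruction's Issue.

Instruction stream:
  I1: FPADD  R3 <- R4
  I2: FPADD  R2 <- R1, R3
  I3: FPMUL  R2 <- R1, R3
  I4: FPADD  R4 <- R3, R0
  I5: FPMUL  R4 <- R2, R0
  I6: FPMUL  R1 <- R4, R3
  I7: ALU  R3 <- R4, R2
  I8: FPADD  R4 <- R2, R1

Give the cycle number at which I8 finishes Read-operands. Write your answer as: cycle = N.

I1: IS=1 RO=2 EX=5 WR=6
I2: IS=7 RO=8 EX=11 WR=12  [struct: FPADD busy until I1 writes@6]
I3: IS=13 RO=14 EX=19 WR=20  [WAW R2: wait I2 write@12]
I4: IS=14 RO=15 EX=18 WR=19
I5: IS=21 RO=22 EX=27 WR=28  [struct: FPMUL busy until I3 writes@20]
I6: IS=29 RO=30 EX=35 WR=36  [struct: FPMUL busy until I5 writes@28]
I7: IS=30 RO=31 EX=32 WR=33
I8: IS=31 RO=37 EX=40 WR=41  [RAW R1: wait I6 write@36]

cycle = 37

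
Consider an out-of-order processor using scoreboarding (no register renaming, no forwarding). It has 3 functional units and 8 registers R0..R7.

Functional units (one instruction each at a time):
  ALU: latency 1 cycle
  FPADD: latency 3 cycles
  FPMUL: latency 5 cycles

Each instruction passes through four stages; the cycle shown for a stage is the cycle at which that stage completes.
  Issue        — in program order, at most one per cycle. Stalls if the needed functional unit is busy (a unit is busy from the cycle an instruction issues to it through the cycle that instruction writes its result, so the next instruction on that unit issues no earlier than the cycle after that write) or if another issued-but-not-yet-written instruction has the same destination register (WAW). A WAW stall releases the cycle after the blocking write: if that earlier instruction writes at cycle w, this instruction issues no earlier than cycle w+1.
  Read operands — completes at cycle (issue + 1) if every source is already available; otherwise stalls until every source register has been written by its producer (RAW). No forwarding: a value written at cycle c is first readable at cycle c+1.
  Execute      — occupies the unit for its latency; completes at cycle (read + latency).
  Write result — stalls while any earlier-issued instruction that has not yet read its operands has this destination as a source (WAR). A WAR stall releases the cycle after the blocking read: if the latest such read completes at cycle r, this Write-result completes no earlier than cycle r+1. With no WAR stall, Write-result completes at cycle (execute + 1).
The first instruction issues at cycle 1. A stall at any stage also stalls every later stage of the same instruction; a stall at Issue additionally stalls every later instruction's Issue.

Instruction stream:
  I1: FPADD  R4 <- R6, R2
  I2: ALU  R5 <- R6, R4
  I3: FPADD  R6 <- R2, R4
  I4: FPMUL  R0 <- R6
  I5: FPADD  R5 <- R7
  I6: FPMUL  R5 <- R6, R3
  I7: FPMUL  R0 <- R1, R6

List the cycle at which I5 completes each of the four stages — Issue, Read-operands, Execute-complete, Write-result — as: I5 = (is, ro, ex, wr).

I1 -> (1, 2, 5, 6)
I2 -> (2, 7, 8, 9)  // RAW R4: wait I1 write@6
I3 -> (7, 8, 11, 12)  // struct: FPADD busy until I1 writes@6
I4 -> (8, 13, 18, 19)  // RAW R6: wait I3 write@12
I5 -> (13, 14, 17, 18)  // struct: FPADD busy until I3 writes@12
I6 -> (20, 21, 26, 27)  // struct: FPMUL busy until I4 writes@19
I7 -> (28, 29, 34, 35)  // struct: FPMUL busy until I6 writes@27

I5 = (13, 14, 17, 18)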